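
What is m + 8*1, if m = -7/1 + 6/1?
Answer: 7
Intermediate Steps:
m = -1 (m = -7*1 + 6*1 = -7 + 6 = -1)
m + 8*1 = -1 + 8*1 = -1 + 8 = 7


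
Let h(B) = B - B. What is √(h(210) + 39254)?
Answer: √39254 ≈ 198.13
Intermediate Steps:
h(B) = 0
√(h(210) + 39254) = √(0 + 39254) = √39254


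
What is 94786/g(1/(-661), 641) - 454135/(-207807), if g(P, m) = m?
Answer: 19988294837/133204287 ≈ 150.06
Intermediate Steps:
94786/g(1/(-661), 641) - 454135/(-207807) = 94786/641 - 454135/(-207807) = 94786*(1/641) - 454135*(-1/207807) = 94786/641 + 454135/207807 = 19988294837/133204287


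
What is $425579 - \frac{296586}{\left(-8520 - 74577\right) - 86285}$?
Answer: $\frac{36042859382}{84691} \approx 4.2558 \cdot 10^{5}$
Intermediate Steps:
$425579 - \frac{296586}{\left(-8520 - 74577\right) - 86285} = 425579 - \frac{296586}{-83097 - 86285} = 425579 - \frac{296586}{-169382} = 425579 - - \frac{148293}{84691} = 425579 + \frac{148293}{84691} = \frac{36042859382}{84691}$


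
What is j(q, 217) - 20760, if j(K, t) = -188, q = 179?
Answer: -20948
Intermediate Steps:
j(q, 217) - 20760 = -188 - 20760 = -20948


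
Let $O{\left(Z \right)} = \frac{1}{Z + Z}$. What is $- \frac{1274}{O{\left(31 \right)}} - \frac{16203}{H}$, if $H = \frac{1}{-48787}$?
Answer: $790416773$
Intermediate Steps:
$H = - \frac{1}{48787} \approx -2.0497 \cdot 10^{-5}$
$O{\left(Z \right)} = \frac{1}{2 Z}$
$- \frac{1274}{O{\left(31 \right)}} - \frac{16203}{H} = - \frac{1274}{\frac{1}{2} \cdot \frac{1}{31}} - \frac{16203}{- \frac{1}{48787}} = - \frac{1274}{\frac{1}{2} \cdot \frac{1}{31}} - -790495761 = - 1274 \frac{1}{\frac{1}{62}} + 790495761 = \left(-1274\right) 62 + 790495761 = -78988 + 790495761 = 790416773$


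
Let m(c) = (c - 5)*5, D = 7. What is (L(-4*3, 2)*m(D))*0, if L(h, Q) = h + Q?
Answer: 0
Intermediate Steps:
m(c) = -25 + 5*c (m(c) = (-5 + c)*5 = -25 + 5*c)
L(h, Q) = Q + h
(L(-4*3, 2)*m(D))*0 = ((2 - 4*3)*(-25 + 5*7))*0 = ((2 - 12)*(-25 + 35))*0 = -10*10*0 = -100*0 = 0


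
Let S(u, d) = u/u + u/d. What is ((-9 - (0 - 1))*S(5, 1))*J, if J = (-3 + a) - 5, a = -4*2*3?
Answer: 1536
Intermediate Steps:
a = -24 (a = -8*3 = -24)
J = -32 (J = (-3 - 24) - 5 = -27 - 5 = -32)
S(u, d) = 1 + u/d
((-9 - (0 - 1))*S(5, 1))*J = ((-9 - (0 - 1))*((1 + 5)/1))*(-32) = ((-9 - 1*(-1))*(1*6))*(-32) = ((-9 + 1)*6)*(-32) = -8*6*(-32) = -48*(-32) = 1536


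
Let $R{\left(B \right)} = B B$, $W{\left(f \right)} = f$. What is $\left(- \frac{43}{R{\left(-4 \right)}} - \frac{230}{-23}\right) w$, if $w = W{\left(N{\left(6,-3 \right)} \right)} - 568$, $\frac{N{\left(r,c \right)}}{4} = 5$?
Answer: $- \frac{16029}{4} \approx -4007.3$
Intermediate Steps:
$N{\left(r,c \right)} = 20$ ($N{\left(r,c \right)} = 4 \cdot 5 = 20$)
$w = -548$ ($w = 20 - 568 = -548$)
$R{\left(B \right)} = B^{2}$
$\left(- \frac{43}{R{\left(-4 \right)}} - \frac{230}{-23}\right) w = \left(- \frac{43}{\left(-4\right)^{2}} - \frac{230}{-23}\right) \left(-548\right) = \left(- \frac{43}{16} - -10\right) \left(-548\right) = \left(\left(-43\right) \frac{1}{16} + 10\right) \left(-548\right) = \left(- \frac{43}{16} + 10\right) \left(-548\right) = \frac{117}{16} \left(-548\right) = - \frac{16029}{4}$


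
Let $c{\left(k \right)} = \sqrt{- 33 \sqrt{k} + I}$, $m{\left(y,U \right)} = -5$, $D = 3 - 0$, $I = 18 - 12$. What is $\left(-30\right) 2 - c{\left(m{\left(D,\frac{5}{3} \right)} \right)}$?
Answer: $-60 - \sqrt{6 - 33 i \sqrt{5}} \approx -66.326 + 5.8324 i$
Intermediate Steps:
$I = 6$ ($I = 18 - 12 = 6$)
$D = 3$ ($D = 3 + 0 = 3$)
$c{\left(k \right)} = \sqrt{6 - 33 \sqrt{k}}$ ($c{\left(k \right)} = \sqrt{- 33 \sqrt{k} + 6} = \sqrt{6 - 33 \sqrt{k}}$)
$\left(-30\right) 2 - c{\left(m{\left(D,\frac{5}{3} \right)} \right)} = \left(-30\right) 2 - \sqrt{6 - 33 \sqrt{-5}} = -60 - \sqrt{6 - 33 i \sqrt{5}}$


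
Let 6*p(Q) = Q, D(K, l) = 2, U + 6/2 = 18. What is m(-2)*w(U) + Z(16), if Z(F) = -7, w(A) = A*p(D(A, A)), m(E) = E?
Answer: -17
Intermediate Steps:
U = 15 (U = -3 + 18 = 15)
p(Q) = Q/6
w(A) = A/3 (w(A) = A*((⅙)*2) = A*(⅓) = A/3)
m(-2)*w(U) + Z(16) = -2*15/3 - 7 = -2*5 - 7 = -10 - 7 = -17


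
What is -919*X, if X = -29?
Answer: 26651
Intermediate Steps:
-919*X = -919*(-29) = 26651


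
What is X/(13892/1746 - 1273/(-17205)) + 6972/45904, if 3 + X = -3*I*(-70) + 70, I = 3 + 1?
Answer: 52183008738939/461401221428 ≈ 113.10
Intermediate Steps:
I = 4
X = 907 (X = -3 + (-3*4*(-70) + 70) = -3 + (-12*(-70) + 70) = -3 + (840 + 70) = -3 + 910 = 907)
X/(13892/1746 - 1273/(-17205)) + 6972/45904 = 907/(13892/1746 - 1273/(-17205)) + 6972/45904 = 907/(13892*(1/1746) - 1273*(-1/17205)) + 6972*(1/45904) = 907/(6946/873 + 1273/17205) + 1743/11476 = 907/(40205753/5006655) + 1743/11476 = 907*(5006655/40205753) + 1743/11476 = 4541036085/40205753 + 1743/11476 = 52183008738939/461401221428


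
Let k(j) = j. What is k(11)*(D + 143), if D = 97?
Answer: 2640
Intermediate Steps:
k(11)*(D + 143) = 11*(97 + 143) = 11*240 = 2640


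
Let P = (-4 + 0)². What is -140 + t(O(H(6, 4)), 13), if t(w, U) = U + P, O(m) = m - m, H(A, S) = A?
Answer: -111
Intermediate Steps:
P = 16 (P = (-4)² = 16)
O(m) = 0
t(w, U) = 16 + U (t(w, U) = U + 16 = 16 + U)
-140 + t(O(H(6, 4)), 13) = -140 + (16 + 13) = -140 + 29 = -111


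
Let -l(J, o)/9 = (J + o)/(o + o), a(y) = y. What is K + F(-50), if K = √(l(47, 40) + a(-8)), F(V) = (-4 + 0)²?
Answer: 16 + I*√7115/20 ≈ 16.0 + 4.2175*I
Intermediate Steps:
F(V) = 16 (F(V) = (-4)² = 16)
l(J, o) = -9*(J + o)/(2*o) (l(J, o) = -9*(J + o)/(o + o) = -9*(J + o)/(2*o))
K = I*√7115/20 (K = √((9/2)*(-1*47 - 1*40)/40 - 8) = √((9/2)*(1/40)*(-47 - 40) - 8) = √((9/2)*(1/40)*(-87) - 8) = √(-783/80 - 8) = √(-1423/80) = I*√7115/20 ≈ 4.2175*I)
K + F(-50) = I*√7115/20 + 16 = 16 + I*√7115/20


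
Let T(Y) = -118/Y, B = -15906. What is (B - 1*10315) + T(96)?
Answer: -1258667/48 ≈ -26222.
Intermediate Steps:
(B - 1*10315) + T(96) = (-15906 - 1*10315) - 118/96 = (-15906 - 10315) - 118*1/96 = -26221 - 59/48 = -1258667/48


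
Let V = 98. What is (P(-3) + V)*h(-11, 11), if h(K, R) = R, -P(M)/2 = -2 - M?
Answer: 1056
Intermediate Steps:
P(M) = 4 + 2*M (P(M) = -2*(-2 - M) = 4 + 2*M)
(P(-3) + V)*h(-11, 11) = ((4 + 2*(-3)) + 98)*11 = ((4 - 6) + 98)*11 = (-2 + 98)*11 = 96*11 = 1056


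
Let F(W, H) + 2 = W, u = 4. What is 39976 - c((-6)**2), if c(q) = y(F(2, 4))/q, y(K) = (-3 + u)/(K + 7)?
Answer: 10073951/252 ≈ 39976.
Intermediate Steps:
F(W, H) = -2 + W
y(K) = 1/(7 + K) (y(K) = (-3 + 4)/(K + 7) = 1/(7 + K))
c(q) = 1/(7*q) (c(q) = 1/((7 + (-2 + 2))*q) = 1/((7 + 0)*q) = 1/(7*q))
39976 - c((-6)**2) = 39976 - 1/(7*((-6)**2)) = 39976 - 1/(7*36) = 39976 - 1*1/252 = 39976 - 1/252 = 10073951/252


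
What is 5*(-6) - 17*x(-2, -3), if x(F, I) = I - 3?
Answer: 72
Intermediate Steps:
x(F, I) = -3 + I
5*(-6) - 17*x(-2, -3) = 5*(-6) - 17*(-3 - 3) = -30 - 17*(-6) = -30 + 102 = 72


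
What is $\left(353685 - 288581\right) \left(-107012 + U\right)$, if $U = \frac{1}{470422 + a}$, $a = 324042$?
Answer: $- \frac{345934911796123}{49654} \approx -6.9669 \cdot 10^{9}$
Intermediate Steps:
$U = \frac{1}{794464}$ ($U = \frac{1}{470422 + 324042} = \frac{1}{794464} \approx 1.2587 \cdot 10^{-6}$)
$\left(353685 - 288581\right) \left(-107012 + U\right) = \left(353685 - 288581\right) \left(-107012 + \frac{1}{794464}\right) = 65104 \left(- \frac{85017181567}{794464}\right) = - \frac{345934911796123}{49654}$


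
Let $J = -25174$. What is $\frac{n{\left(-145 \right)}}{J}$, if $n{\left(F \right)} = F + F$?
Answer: $\frac{145}{12587} \approx 0.01152$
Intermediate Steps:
$n{\left(F \right)} = 2 F$
$\frac{n{\left(-145 \right)}}{J} = \frac{2 \left(-145\right)}{-25174} = \left(-290\right) \left(- \frac{1}{25174}\right) = \frac{145}{12587}$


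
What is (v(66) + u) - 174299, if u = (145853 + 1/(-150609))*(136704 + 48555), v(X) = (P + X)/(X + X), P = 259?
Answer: 179058722568968467/6626796 ≈ 2.7020e+10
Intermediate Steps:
v(X) = (259 + X)/(2*X) (v(X) = (259 + X)/(X + X) = (259 + X)/((2*X)) = (259 + X)*(1/(2*X)) = (259 + X)/(2*X))
u = 1356514224216428/50203 (u = (145853 - 1/150609)*185259 = (21966774476/150609)*185259 = 1356514224216428/50203 ≈ 2.7021e+10)
(v(66) + u) - 174299 = ((1/2)*(259 + 66)/66 + 1356514224216428/50203) - 174299 = ((1/2)*(1/66)*325 + 1356514224216428/50203) - 174299 = (325/132 + 1356514224216428/50203) - 174299 = 179059877612884471/6626796 - 174299 = 179058722568968467/6626796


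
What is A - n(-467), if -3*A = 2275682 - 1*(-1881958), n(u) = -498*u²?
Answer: 107222442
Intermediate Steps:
A = -1385880 (A = -(2275682 - 1*(-1881958))/3 = -(2275682 + 1881958)/3 = -⅓*4157640 = -1385880)
A - n(-467) = -1385880 - (-498)*(-467)² = -1385880 - (-498)*218089 = -1385880 - 1*(-108608322) = -1385880 + 108608322 = 107222442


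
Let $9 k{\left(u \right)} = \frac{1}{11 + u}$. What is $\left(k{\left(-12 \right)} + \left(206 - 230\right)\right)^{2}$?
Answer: $\frac{47089}{81} \approx 581.35$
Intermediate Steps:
$k{\left(u \right)} = \frac{1}{9 \left(11 + u\right)}$
$\left(k{\left(-12 \right)} + \left(206 - 230\right)\right)^{2} = \left(\frac{1}{9 \left(11 - 12\right)} + \left(206 - 230\right)\right)^{2} = \left(\frac{1}{9 \left(-1\right)} - 24\right)^{2} = \left(\frac{1}{9} \left(-1\right) - 24\right)^{2} = \left(- \frac{1}{9} - 24\right)^{2} = \left(- \frac{217}{9}\right)^{2} = \frac{47089}{81}$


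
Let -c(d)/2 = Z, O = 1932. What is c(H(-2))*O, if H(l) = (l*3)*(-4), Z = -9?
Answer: 34776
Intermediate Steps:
H(l) = -12*l (H(l) = (3*l)*(-4) = -12*l)
c(d) = 18 (c(d) = -2*(-9) = 18)
c(H(-2))*O = 18*1932 = 34776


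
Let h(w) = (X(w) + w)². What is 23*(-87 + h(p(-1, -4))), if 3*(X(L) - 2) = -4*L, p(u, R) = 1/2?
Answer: -69253/36 ≈ -1923.7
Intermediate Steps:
p(u, R) = ½
X(L) = 2 - 4*L/3 (X(L) = 2 + (-4*L)/3 = 2 - 4*L/3)
h(w) = (2 - w/3)² (h(w) = ((2 - 4*w/3) + w)² = (2 - w/3)²)
23*(-87 + h(p(-1, -4))) = 23*(-87 + (6 - 1*½)²/9) = 23*(-87 + (6 - ½)²/9) = 23*(-87 + (11/2)²/9) = 23*(-87 + (⅑)*(121/4)) = 23*(-87 + 121/36) = 23*(-3011/36) = -69253/36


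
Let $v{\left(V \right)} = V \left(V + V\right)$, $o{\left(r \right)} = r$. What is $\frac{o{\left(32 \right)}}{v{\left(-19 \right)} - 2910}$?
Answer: $- \frac{8}{547} \approx -0.014625$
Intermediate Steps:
$v{\left(V \right)} = 2 V^{2}$ ($v{\left(V \right)} = V 2 V = 2 V^{2}$)
$\frac{o{\left(32 \right)}}{v{\left(-19 \right)} - 2910} = \frac{32}{2 \left(-19\right)^{2} - 2910} = \frac{32}{2 \cdot 361 - 2910} = \frac{32}{722 - 2910} = \frac{32}{-2188} = 32 \left(- \frac{1}{2188}\right) = - \frac{8}{547}$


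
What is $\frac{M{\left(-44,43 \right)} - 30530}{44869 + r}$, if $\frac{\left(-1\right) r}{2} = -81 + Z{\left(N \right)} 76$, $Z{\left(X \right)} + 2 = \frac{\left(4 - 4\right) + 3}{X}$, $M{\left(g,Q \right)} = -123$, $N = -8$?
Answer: $- \frac{30653}{45392} \approx -0.67529$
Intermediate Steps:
$Z{\left(X \right)} = -2 + \frac{3}{X}$ ($Z{\left(X \right)} = -2 + \frac{\left(4 - 4\right) + 3}{X} = -2 + \frac{0 + 3}{X} = -2 + \frac{3}{X}$)
$r = 523$ ($r = - 2 \left(-81 + \left(-2 + \frac{3}{-8}\right) 76\right) = - 2 \left(-81 + \left(-2 + 3 \left(- \frac{1}{8}\right)\right) 76\right) = - 2 \left(-81 + \left(-2 - \frac{3}{8}\right) 76\right) = - 2 \left(-81 - \frac{361}{2}\right) = \left(-2\right) \left(- \frac{523}{2}\right) = 523$)
$\frac{M{\left(-44,43 \right)} - 30530}{44869 + r} = \frac{-123 - 30530}{44869 + 523} = - \frac{30653}{45392}$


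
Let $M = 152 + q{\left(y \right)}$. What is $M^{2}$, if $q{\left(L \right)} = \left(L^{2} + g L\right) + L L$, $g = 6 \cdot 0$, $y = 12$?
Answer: $193600$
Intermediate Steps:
$g = 0$
$q{\left(L \right)} = 2 L^{2}$ ($q{\left(L \right)} = \left(L^{2} + 0 L\right) + L L = \left(L^{2} + 0\right) + L^{2} = L^{2} + L^{2} = 2 L^{2}$)
$M = 440$ ($M = 152 + 2 \cdot 12^{2} = 152 + 2 \cdot 144 = 152 + 288 = 440$)
$M^{2} = 440^{2} = 193600$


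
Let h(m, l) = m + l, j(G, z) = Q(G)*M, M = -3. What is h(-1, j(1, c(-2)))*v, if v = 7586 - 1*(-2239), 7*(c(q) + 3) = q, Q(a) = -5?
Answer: 137550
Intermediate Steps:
c(q) = -3 + q/7
v = 9825 (v = 7586 + 2239 = 9825)
j(G, z) = 15 (j(G, z) = -5*(-3) = 15)
h(m, l) = l + m
h(-1, j(1, c(-2)))*v = (15 - 1)*9825 = 14*9825 = 137550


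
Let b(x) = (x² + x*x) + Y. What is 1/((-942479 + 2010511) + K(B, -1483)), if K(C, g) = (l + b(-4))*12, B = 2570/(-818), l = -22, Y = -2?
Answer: 1/1068128 ≈ 9.3622e-7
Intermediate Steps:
b(x) = -2 + 2*x² (b(x) = (x² + x*x) - 2 = (x² + x²) - 2 = 2*x² - 2 = -2 + 2*x²)
B = -1285/409 (B = 2570*(-1/818) = -1285/409 ≈ -3.1418)
K(C, g) = 96 (K(C, g) = (-22 + (-2 + 2*(-4)²))*12 = (-22 + (-2 + 2*16))*12 = (-22 + (-2 + 32))*12 = (-22 + 30)*12 = 8*12 = 96)
1/((-942479 + 2010511) + K(B, -1483)) = 1/((-942479 + 2010511) + 96) = 1/(1068032 + 96) = 1/1068128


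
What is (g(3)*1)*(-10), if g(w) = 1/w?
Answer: -10/3 ≈ -3.3333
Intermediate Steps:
g(w) = 1/w
(g(3)*1)*(-10) = (1/3)*(-10) = -10/3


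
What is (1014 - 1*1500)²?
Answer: 236196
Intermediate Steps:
(1014 - 1*1500)² = (1014 - 1500)² = (-486)² = 236196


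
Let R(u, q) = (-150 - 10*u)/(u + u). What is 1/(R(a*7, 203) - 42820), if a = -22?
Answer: -154/6594975 ≈ -2.3351e-5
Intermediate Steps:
R(u, q) = (-150 - 10*u)/(2*u) (R(u, q) = (-150 - 10*u)/((2*u)) = (-150 - 10*u)*(1/(2*u)) = (-150 - 10*u)/(2*u))
1/(R(a*7, 203) - 42820) = 1/((-5 - 75/((-22*7))) - 42820) = 1/((-5 - 75/(-154)) - 42820) = 1/((-5 - 75*(-1/154)) - 42820) = 1/((-5 + 75/154) - 42820) = 1/(-695/154 - 42820) = 1/(-6594975/154) = -154/6594975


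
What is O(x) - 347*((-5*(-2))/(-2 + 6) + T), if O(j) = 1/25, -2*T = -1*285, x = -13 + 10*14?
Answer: -1257874/25 ≈ -50315.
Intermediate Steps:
x = 127 (x = -13 + 140 = 127)
T = 285/2 (T = -(-1)*285/2 = -½*(-285) = 285/2 ≈ 142.50)
O(j) = 1/25
O(x) - 347*((-5*(-2))/(-2 + 6) + T) = 1/25 - 347*((-5*(-2))/(-2 + 6) + 285/2) = 1/25 - 347*(10/4 + 285/2) = 1/25 - 347*(10*(¼) + 285/2) = 1/25 - 347*(5/2 + 285/2) = 1/25 - 347*145 = 1/25 - 50315 = -1257874/25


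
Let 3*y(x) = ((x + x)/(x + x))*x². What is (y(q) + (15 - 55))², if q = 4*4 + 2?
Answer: 4624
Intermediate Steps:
q = 18 (q = 16 + 2 = 18)
y(x) = x²/3 (y(x) = (((x + x)/(x + x))*x²)/3 = (((2*x)/((2*x)))*x²)/3 = (((2*x)*(1/(2*x)))*x²)/3 = (1*x²)/3 = x²/3)
(y(q) + (15 - 55))² = ((⅓)*18² + (15 - 55))² = ((⅓)*324 - 40)² = (108 - 40)² = 68² = 4624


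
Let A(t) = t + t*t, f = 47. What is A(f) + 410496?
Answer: 412752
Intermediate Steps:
A(t) = t + t²
A(f) + 410496 = 47*(1 + 47) + 410496 = 47*48 + 410496 = 2256 + 410496 = 412752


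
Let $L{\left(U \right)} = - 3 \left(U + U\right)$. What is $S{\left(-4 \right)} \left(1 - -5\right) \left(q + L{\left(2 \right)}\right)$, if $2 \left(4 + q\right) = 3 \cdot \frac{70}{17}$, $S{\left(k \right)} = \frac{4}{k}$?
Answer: $\frac{1002}{17} \approx 58.941$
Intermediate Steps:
$L{\left(U \right)} = - 6 U$ ($L{\left(U \right)} = - 3 \cdot 2 U = - 6 U$)
$q = \frac{37}{17}$ ($q = -4 + \frac{3 \cdot \frac{70}{17}}{2} = -4 + \frac{1}{2} \cdot \frac{210}{17} = -4 + \frac{105}{17} = \frac{37}{17} \approx 2.1765$)
$S{\left(-4 \right)} \left(1 - -5\right) \left(q + L{\left(2 \right)}\right) = \frac{4}{-4} \left(1 - -5\right) \left(\frac{37}{17} - 12\right) = 4 \left(- \frac{1}{4}\right) \left(1 + 5\right) \left(\frac{37}{17} - 12\right) = \left(-1\right) 6 \left(- \frac{167}{17}\right) = \left(-6\right) \left(- \frac{167}{17}\right) = \frac{1002}{17}$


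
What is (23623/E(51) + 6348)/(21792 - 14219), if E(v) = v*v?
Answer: 16534771/19697373 ≈ 0.83944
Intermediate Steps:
E(v) = v²
(23623/E(51) + 6348)/(21792 - 14219) = (23623/(51²) + 6348)/(21792 - 14219) = (23623/2601 + 6348)/7573 = (23623*(1/2601) + 6348)*(1/7573) = (23623/2601 + 6348)*(1/7573) = (16534771/2601)*(1/7573) = 16534771/19697373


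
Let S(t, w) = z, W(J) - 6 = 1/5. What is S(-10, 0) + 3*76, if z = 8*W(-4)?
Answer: 1388/5 ≈ 277.60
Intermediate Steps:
W(J) = 31/5 (W(J) = 6 + 1/5 = 31/5)
z = 248/5 (z = 8*(31/5) = 248/5 ≈ 49.600)
S(t, w) = 248/5
S(-10, 0) + 3*76 = 248/5 + 3*76 = 248/5 + 228 = 1388/5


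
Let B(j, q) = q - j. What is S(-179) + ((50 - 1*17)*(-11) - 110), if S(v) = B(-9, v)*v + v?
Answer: 29778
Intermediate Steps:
S(v) = v + v*(9 + v) (S(v) = (v - 1*(-9))*v + v = (v + 9)*v + v = (9 + v)*v + v = v*(9 + v) + v = v + v*(9 + v))
S(-179) + ((50 - 1*17)*(-11) - 110) = -179*(10 - 179) + ((50 - 1*17)*(-11) - 110) = -179*(-169) + ((50 - 17)*(-11) - 110) = 30251 + (33*(-11) - 110) = 30251 + (-363 - 110) = 30251 - 473 = 29778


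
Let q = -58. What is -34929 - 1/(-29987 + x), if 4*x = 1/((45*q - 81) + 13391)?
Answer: -44829401426671/1283443599 ≈ -34929.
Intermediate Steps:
x = 1/42800 (x = 1/(4*((45*(-58) - 81) + 13391)) = 1/(4*((-2610 - 81) + 13391)) = 1/(4*(-2691 + 13391)) = (¼)/10700 = (¼)*(1/10700) = 1/42800 ≈ 2.3364e-5)
-34929 - 1/(-29987 + x) = -34929 - 1/(-29987 + 1/42800) = -34929 - 1/(-1283443599/42800) = -34929 - 1*(-42800/1283443599) = -34929 + 42800/1283443599 = -44829401426671/1283443599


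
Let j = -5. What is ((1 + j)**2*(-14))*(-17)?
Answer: 3808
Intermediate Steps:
((1 + j)**2*(-14))*(-17) = ((1 - 5)**2*(-14))*(-17) = ((-4)**2*(-14))*(-17) = (16*(-14))*(-17) = -224*(-17) = 3808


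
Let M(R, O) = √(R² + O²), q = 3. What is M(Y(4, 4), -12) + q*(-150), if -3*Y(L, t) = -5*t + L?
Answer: -450 + 4*√97/3 ≈ -436.87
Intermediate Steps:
Y(L, t) = -L/3 + 5*t/3 (Y(L, t) = -(-5*t + L)/3 = -(L - 5*t)/3 = -L/3 + 5*t/3)
M(R, O) = √(O² + R²)
M(Y(4, 4), -12) + q*(-150) = √((-12)² + (-⅓*4 + (5/3)*4)²) + 3*(-150) = √(144 + (-4/3 + 20/3)²) - 450 = √(144 + (16/3)²) - 450 = √(144 + 256/9) - 450 = √(1552/9) - 450 = 4*√97/3 - 450 = -450 + 4*√97/3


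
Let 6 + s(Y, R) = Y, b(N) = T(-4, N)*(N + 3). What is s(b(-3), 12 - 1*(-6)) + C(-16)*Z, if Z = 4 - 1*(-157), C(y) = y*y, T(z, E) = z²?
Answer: 41210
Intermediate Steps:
b(N) = 48 + 16*N (b(N) = (-4)²*(N + 3) = 16*(3 + N) = 48 + 16*N)
s(Y, R) = -6 + Y
C(y) = y²
Z = 161 (Z = 4 + 157 = 161)
s(b(-3), 12 - 1*(-6)) + C(-16)*Z = (-6 + (48 + 16*(-3))) + (-16)²*161 = (-6 + (48 - 48)) + 256*161 = (-6 + 0) + 41216 = -6 + 41216 = 41210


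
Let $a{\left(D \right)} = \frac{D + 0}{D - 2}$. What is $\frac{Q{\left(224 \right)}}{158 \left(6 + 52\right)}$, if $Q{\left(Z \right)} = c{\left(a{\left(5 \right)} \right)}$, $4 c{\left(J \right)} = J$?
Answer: $\frac{5}{109968} \approx 4.5468 \cdot 10^{-5}$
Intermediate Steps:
$a{\left(D \right)} = \frac{D}{-2 + D}$
$c{\left(J \right)} = \frac{J}{4}$
$Q{\left(Z \right)} = \frac{5}{12}$ ($Q{\left(Z \right)} = \frac{5 \frac{1}{-2 + 5}}{4} = \frac{5 \cdot \frac{1}{3}}{4} = \frac{1}{4} \cdot \frac{5}{3} = \frac{5}{12}$)
$\frac{Q{\left(224 \right)}}{158 \left(6 + 52\right)} = \frac{5}{12 \cdot 158 \left(6 + 52\right)} = \frac{5}{12 \cdot 158 \cdot 58} = \frac{5}{12 \cdot 9164} = \frac{5}{12} \cdot \frac{1}{9164} = \frac{5}{109968}$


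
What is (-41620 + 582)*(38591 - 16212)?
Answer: -918389402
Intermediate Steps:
(-41620 + 582)*(38591 - 16212) = -41038*22379 = -918389402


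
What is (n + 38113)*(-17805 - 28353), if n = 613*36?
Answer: -2777834598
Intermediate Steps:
n = 22068
(n + 38113)*(-17805 - 28353) = (22068 + 38113)*(-17805 - 28353) = 60181*(-46158) = -2777834598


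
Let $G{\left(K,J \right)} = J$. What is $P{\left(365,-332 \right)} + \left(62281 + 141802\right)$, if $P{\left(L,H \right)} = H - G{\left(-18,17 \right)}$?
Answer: $203734$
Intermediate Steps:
$P{\left(L,H \right)} = -17 + H$ ($P{\left(L,H \right)} = H - 17 = -17 + H$)
$P{\left(365,-332 \right)} + \left(62281 + 141802\right) = \left(-17 - 332\right) + \left(62281 + 141802\right) = -349 + 204083 = 203734$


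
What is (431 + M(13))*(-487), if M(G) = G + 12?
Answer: -222072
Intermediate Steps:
M(G) = 12 + G
(431 + M(13))*(-487) = (431 + (12 + 13))*(-487) = (431 + 25)*(-487) = 456*(-487) = -222072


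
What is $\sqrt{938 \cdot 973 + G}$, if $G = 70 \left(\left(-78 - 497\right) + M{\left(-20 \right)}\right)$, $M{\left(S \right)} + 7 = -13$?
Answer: $28 \sqrt{1111} \approx 933.29$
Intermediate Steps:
$M{\left(S \right)} = -20$ ($M{\left(S \right)} = -7 - 13 = -20$)
$G = -41650$ ($G = 70 \left(\left(-78 - 497\right) - 20\right) = 70 \left(-575 - 20\right) = 70 \left(-595\right) = -41650$)
$\sqrt{938 \cdot 973 + G} = \sqrt{938 \cdot 973 - 41650} = \sqrt{912674 - 41650} = \sqrt{871024} = 28 \sqrt{1111}$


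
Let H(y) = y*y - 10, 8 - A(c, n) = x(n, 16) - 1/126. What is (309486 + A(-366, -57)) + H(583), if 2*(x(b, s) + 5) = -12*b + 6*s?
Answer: 81772489/126 ≈ 6.4899e+5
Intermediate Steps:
x(b, s) = -5 - 6*b + 3*s (x(b, s) = -5 + (-12*b + 6*s)/2 = -5 + (-6*b + 3*s) = -5 - 6*b + 3*s)
A(c, n) = -4409/126 + 6*n (A(c, n) = 8 - ((-5 - 6*n + 3*16) - 1/126) = 8 - ((-5 - 6*n + 48) - 1*1/126) = 8 - ((43 - 6*n) - 1/126) = 8 - (5417/126 - 6*n) = 8 + (-5417/126 + 6*n) = -4409/126 + 6*n)
H(y) = -10 + y**2 (H(y) = y**2 - 10 = -10 + y**2)
(309486 + A(-366, -57)) + H(583) = (309486 + (-4409/126 + 6*(-57))) + (-10 + 583**2) = (309486 + (-4409/126 - 342)) + (-10 + 339889) = (309486 - 47501/126) + 339879 = 38947735/126 + 339879 = 81772489/126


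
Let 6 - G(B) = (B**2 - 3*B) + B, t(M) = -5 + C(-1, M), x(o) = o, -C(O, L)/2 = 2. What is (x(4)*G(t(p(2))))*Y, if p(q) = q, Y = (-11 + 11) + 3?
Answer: -1116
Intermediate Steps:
Y = 3 (Y = 0 + 3 = 3)
C(O, L) = -4 (C(O, L) = -2*2 = -4)
t(M) = -9 (t(M) = -5 - 4 = -9)
G(B) = 6 - B**2 + 2*B (G(B) = 6 - ((B**2 - 3*B) + B) = 6 - (B**2 - 2*B) = 6 + (-B**2 + 2*B) = 6 - B**2 + 2*B)
(x(4)*G(t(p(2))))*Y = (4*(6 - 1*(-9)**2 + 2*(-9)))*3 = (4*(6 - 1*81 - 18))*3 = (4*(6 - 81 - 18))*3 = (4*(-93))*3 = -372*3 = -1116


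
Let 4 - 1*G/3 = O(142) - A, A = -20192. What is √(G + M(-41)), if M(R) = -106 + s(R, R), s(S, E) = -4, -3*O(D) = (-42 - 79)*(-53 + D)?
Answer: I*√71443 ≈ 267.29*I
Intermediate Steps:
O(D) = -6413/3 + 121*D/3 (O(D) = -(-42 - 79)*(-53 + D)/3 = -(-121)*(-53 + D)/3 = -(6413 - 121*D)/3 = -6413/3 + 121*D/3)
M(R) = -110 (M(R) = -106 - 4 = -110)
G = -71333 (G = 12 - 3*((-6413/3 + (121/3)*142) - 1*(-20192)) = 12 - 3*((-6413/3 + 17182/3) + 20192) = 12 - 3*(10769/3 + 20192) = 12 - 3*71345/3 = 12 - 71345 = -71333)
√(G + M(-41)) = √(-71333 - 110) = √(-71443) = I*√71443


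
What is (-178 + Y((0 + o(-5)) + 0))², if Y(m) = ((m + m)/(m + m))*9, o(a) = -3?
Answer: 28561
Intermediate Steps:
Y(m) = 9 (Y(m) = ((2*m)/((2*m)))*9 = ((2*m)*(1/(2*m)))*9 = 1*9 = 9)
(-178 + Y((0 + o(-5)) + 0))² = (-178 + 9)² = (-169)² = 28561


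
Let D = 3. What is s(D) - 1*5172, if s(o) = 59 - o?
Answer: -5116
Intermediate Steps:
s(D) - 1*5172 = (59 - 1*3) - 1*5172 = (59 - 3) - 5172 = 56 - 5172 = -5116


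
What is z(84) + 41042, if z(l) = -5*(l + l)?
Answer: 40202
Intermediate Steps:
z(l) = -10*l
z(84) + 41042 = -10*84 + 41042 = -840 + 41042 = 40202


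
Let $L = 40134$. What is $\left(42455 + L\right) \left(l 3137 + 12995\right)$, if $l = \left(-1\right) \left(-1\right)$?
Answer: $1332325748$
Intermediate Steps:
$l = 1$
$\left(42455 + L\right) \left(l 3137 + 12995\right) = \left(42455 + 40134\right) \left(1 \cdot 3137 + 12995\right) = 82589 \left(3137 + 12995\right) = 82589 \cdot 16132 = 1332325748$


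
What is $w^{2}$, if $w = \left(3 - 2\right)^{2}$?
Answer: $1$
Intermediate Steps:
$w = 1$ ($w = 1^{2} = 1$)
$w^{2} = 1^{2} = 1$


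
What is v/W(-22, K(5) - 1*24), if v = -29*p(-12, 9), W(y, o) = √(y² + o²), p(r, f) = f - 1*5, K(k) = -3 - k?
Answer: -2*√377/13 ≈ -2.9872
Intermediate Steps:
p(r, f) = -5 + f (p(r, f) = f - 5 = -5 + f)
W(y, o) = √(o² + y²)
v = -116 (v = -29*(-5 + 9) = -29*4 = -116)
v/W(-22, K(5) - 1*24) = -116/√(((-3 - 1*5) - 1*24)² + (-22)²) = -116/√(((-3 - 5) - 24)² + 484) = -116/√((-8 - 24)² + 484) = -116/√((-32)² + 484) = -116/√(1024 + 484) = -116*√377/754 = -2*√377/13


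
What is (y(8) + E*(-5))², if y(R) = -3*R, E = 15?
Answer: 9801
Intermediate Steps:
(y(8) + E*(-5))² = (-3*8 + 15*(-5))² = (-24 - 75)² = (-99)² = 9801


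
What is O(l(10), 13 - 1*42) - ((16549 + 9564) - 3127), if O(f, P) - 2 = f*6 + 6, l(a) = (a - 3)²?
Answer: -22684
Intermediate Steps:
l(a) = (-3 + a)²
O(f, P) = 8 + 6*f (O(f, P) = 2 + (f*6 + 6) = 2 + (6*f + 6) = 2 + (6 + 6*f) = 8 + 6*f)
O(l(10), 13 - 1*42) - ((16549 + 9564) - 3127) = (8 + 6*(-3 + 10)²) - ((16549 + 9564) - 3127) = (8 + 6*7²) - (26113 - 3127) = (8 + 6*49) - 1*22986 = (8 + 294) - 22986 = 302 - 22986 = -22684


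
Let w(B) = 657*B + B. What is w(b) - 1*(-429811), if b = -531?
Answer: 80413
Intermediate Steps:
w(B) = 658*B
w(b) - 1*(-429811) = 658*(-531) - 1*(-429811) = -349398 + 429811 = 80413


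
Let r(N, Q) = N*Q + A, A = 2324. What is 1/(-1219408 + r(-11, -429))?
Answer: -1/1212365 ≈ -8.2483e-7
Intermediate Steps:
r(N, Q) = 2324 + N*Q (r(N, Q) = N*Q + 2324 = 2324 + N*Q)
1/(-1219408 + r(-11, -429)) = 1/(-1219408 + (2324 - 11*(-429))) = 1/(-1219408 + (2324 + 4719)) = 1/(-1219408 + 7043) = 1/(-1212365) = -1/1212365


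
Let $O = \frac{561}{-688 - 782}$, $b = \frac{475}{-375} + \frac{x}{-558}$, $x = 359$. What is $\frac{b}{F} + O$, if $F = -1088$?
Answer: $- \frac{56503103}{148740480} \approx -0.37988$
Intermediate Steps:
$b = - \frac{5329}{2790}$ ($b = \frac{475}{-375} + \frac{359}{-558} = 475 \left(- \frac{1}{375}\right) + 359 \left(- \frac{1}{558}\right) = - \frac{19}{15} - \frac{359}{558} = - \frac{5329}{2790} \approx -1.91$)
$O = - \frac{187}{490}$ ($O = \frac{561}{-1470} = 561 \left(- \frac{1}{1470}\right) = - \frac{187}{490} \approx -0.38163$)
$\frac{b}{F} + O = \frac{1}{-1088} \left(- \frac{5329}{2790}\right) - \frac{187}{490} = \left(- \frac{1}{1088}\right) \left(- \frac{5329}{2790}\right) - \frac{187}{490} = \frac{5329}{3035520} - \frac{187}{490} = - \frac{56503103}{148740480}$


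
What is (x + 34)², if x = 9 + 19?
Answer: 3844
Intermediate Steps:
x = 28
(x + 34)² = (28 + 34)² = 62² = 3844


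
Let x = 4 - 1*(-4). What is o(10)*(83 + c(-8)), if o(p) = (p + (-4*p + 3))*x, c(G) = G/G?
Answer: -18144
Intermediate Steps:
x = 8 (x = 4 + 4 = 8)
c(G) = 1
o(p) = 24 - 24*p (o(p) = (p + (-4*p + 3))*8 = (p + (3 - 4*p))*8 = (3 - 3*p)*8 = 24 - 24*p)
o(10)*(83 + c(-8)) = (24 - 24*10)*(83 + 1) = (24 - 240)*84 = -216*84 = -18144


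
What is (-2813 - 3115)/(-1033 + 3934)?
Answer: -1976/967 ≈ -2.0434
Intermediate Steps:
(-2813 - 3115)/(-1033 + 3934) = -5928/2901 = -5928*1/2901 = -1976/967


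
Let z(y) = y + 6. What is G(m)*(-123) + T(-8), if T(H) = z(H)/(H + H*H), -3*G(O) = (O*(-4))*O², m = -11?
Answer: 6111951/28 ≈ 2.1828e+5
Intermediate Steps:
z(y) = 6 + y
G(O) = 4*O³/3 (G(O) = -O*(-4)*O²/3 = -(-4*O)*O²/3 = -(-4)*O³/3 = 4*O³/3)
T(H) = (6 + H)/(H + H²) (T(H) = (6 + H)/(H + H*H) = (6 + H)/(H + H²))
G(m)*(-123) + T(-8) = ((4/3)*(-11)³)*(-123) + (6 - 8)/((-8)*(1 - 8)) = ((4/3)*(-1331))*(-123) - ⅛*(-2)/(-7) = -5324/3*(-123) - ⅛*(-⅐)*(-2) = 218284 - 1/28 = 6111951/28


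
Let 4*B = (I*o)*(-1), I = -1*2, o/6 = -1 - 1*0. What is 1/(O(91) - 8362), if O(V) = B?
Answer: -1/8365 ≈ -0.00011955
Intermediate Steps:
o = -6 (o = 6*(-1 - 1*0) = 6*(-1 + 0) = 6*(-1) = -6)
I = -2
B = -3 (B = (-2*(-6)*(-1))/4 = (12*(-1))/4 = (1/4)*(-12) = -3)
O(V) = -3
1/(O(91) - 8362) = 1/(-3 - 8362) = 1/(-8365) = -1/8365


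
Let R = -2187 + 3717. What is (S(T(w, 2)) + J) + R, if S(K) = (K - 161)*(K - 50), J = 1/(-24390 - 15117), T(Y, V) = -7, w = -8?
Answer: 438764741/39507 ≈ 11106.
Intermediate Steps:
R = 1530
J = -1/39507 (J = 1/(-39507) = -1/39507 ≈ -2.5312e-5)
S(K) = (-161 + K)*(-50 + K)
(S(T(w, 2)) + J) + R = ((8050 + (-7)² - 211*(-7)) - 1/39507) + 1530 = ((8050 + 49 + 1477) - 1/39507) + 1530 = (9576 - 1/39507) + 1530 = 378319031/39507 + 1530 = 438764741/39507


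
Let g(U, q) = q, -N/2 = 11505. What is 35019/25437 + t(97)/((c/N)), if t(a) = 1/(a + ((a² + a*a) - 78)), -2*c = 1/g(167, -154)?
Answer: -219309403/585051 ≈ -374.85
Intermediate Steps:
N = -23010 (N = -2*11505 = -23010)
c = 1/308 (c = -½/(-154) = -½*(-1/154) = 1/308 ≈ 0.0032468)
t(a) = 1/(-78 + a + 2*a²) (t(a) = 1/(a + ((a² + a²) - 78)) = 1/(a + (2*a² - 78)) = 1/(a + (-78 + 2*a²)) = 1/(-78 + a + 2*a²))
35019/25437 + t(97)/((c/N)) = 35019/25437 + 1/((-78 + 97 + 2*97²)*(((1/308)/(-23010)))) = 35019*(1/25437) + 1/((-78 + 97 + 2*9409)*(((1/308)*(-1/23010)))) = 11673/8479 + 1/((-78 + 97 + 18818)*(-1/7087080)) = 11673/8479 - 7087080/18837 = 11673/8479 + (1/18837)*(-7087080) = 11673/8479 - 25960/69 = -219309403/585051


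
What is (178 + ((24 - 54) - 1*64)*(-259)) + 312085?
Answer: 336609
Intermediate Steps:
(178 + ((24 - 54) - 1*64)*(-259)) + 312085 = (178 + (-30 - 64)*(-259)) + 312085 = (178 - 94*(-259)) + 312085 = (178 + 24346) + 312085 = 24524 + 312085 = 336609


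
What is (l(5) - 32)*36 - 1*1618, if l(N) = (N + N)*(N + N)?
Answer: 830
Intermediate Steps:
l(N) = 4*N**2 (l(N) = (2*N)*(2*N) = 4*N**2)
(l(5) - 32)*36 - 1*1618 = (4*5**2 - 32)*36 - 1*1618 = (4*25 - 32)*36 - 1618 = (100 - 32)*36 - 1618 = 68*36 - 1618 = 2448 - 1618 = 830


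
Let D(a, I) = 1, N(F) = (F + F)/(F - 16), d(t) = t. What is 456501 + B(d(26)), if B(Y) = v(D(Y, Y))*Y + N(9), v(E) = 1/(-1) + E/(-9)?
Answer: 28757581/63 ≈ 4.5647e+5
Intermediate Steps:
N(F) = 2*F/(-16 + F) (N(F) = (2*F)/(-16 + F) = 2*F/(-16 + F))
v(E) = -1 - E/9 (v(E) = 1*(-1) + E*(-⅑) = -1 - E/9)
B(Y) = -18/7 - 10*Y/9 (B(Y) = (-1 - ⅑*1)*Y + 2*9/(-16 + 9) = (-1 - ⅑)*Y + 2*9/(-7) = -10*Y/9 + 2*9*(-⅐) = -10*Y/9 - 18/7 = -18/7 - 10*Y/9)
456501 + B(d(26)) = 456501 + (-18/7 - 10/9*26) = 456501 + (-18/7 - 260/9) = 456501 - 1982/63 = 28757581/63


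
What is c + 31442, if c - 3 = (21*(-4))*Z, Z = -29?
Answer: 33881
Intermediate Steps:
c = 2439 (c = 3 + (21*(-4))*(-29) = 3 - 84*(-29) = 3 + 2436 = 2439)
c + 31442 = 2439 + 31442 = 33881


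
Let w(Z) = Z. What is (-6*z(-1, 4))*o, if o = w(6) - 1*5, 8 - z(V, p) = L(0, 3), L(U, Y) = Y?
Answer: -30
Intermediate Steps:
z(V, p) = 5 (z(V, p) = 8 - 1*3 = 8 - 3 = 5)
o = 1 (o = 6 - 1*5 = 6 - 5 = 1)
(-6*z(-1, 4))*o = -6*5*1 = -30*1 = -30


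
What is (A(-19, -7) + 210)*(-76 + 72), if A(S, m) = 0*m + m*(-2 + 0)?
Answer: -896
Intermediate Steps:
A(S, m) = -2*m (A(S, m) = 0 + m*(-2) = 0 - 2*m = -2*m)
(A(-19, -7) + 210)*(-76 + 72) = (-2*(-7) + 210)*(-76 + 72) = (14 + 210)*(-4) = 224*(-4) = -896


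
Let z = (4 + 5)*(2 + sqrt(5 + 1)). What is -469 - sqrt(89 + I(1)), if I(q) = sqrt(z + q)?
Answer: -469 - sqrt(89 + sqrt(19 + 9*sqrt(6))) ≈ -478.77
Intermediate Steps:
z = 18 + 9*sqrt(6) (z = 9*(2 + sqrt(6)) = 18 + 9*sqrt(6) ≈ 40.045)
I(q) = sqrt(18 + q + 9*sqrt(6)) (I(q) = sqrt((18 + 9*sqrt(6)) + q) = sqrt(18 + q + 9*sqrt(6)))
-469 - sqrt(89 + I(1)) = -469 - sqrt(89 + sqrt(18 + 1 + 9*sqrt(6))) = -469 - sqrt(89 + sqrt(19 + 9*sqrt(6)))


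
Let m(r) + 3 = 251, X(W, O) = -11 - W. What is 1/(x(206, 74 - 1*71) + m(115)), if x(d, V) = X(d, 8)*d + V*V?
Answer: -1/44445 ≈ -2.2500e-5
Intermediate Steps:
m(r) = 248 (m(r) = -3 + 251 = 248)
x(d, V) = V² + d*(-11 - d) (x(d, V) = (-11 - d)*d + V*V = d*(-11 - d) + V² = V² + d*(-11 - d))
1/(x(206, 74 - 1*71) + m(115)) = 1/(((74 - 1*71)² - 1*206*(11 + 206)) + 248) = 1/(((74 - 71)² - 1*206*217) + 248) = 1/((3² - 44702) + 248) = 1/((9 - 44702) + 248) = 1/(-44693 + 248) = 1/(-44445) = -1/44445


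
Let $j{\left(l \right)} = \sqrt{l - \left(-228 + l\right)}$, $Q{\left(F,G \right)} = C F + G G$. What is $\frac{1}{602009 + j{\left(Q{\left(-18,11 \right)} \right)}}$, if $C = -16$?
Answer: $\frac{602009}{362414835853} - \frac{2 \sqrt{57}}{362414835853} \approx 1.6611 \cdot 10^{-6}$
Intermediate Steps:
$Q{\left(F,G \right)} = G^{2} - 16 F$ ($Q{\left(F,G \right)} = - 16 F + G G = - 16 F + G^{2} = G^{2} - 16 F$)
$j{\left(l \right)} = 2 \sqrt{57}$ ($j{\left(l \right)} = \sqrt{228} = 2 \sqrt{57}$)
$\frac{1}{602009 + j{\left(Q{\left(-18,11 \right)} \right)}} = \frac{1}{602009 + 2 \sqrt{57}}$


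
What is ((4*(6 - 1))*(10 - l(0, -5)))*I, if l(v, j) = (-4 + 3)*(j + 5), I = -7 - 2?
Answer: -1800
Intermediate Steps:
I = -9
l(v, j) = -5 - j (l(v, j) = -(5 + j) = -5 - j)
((4*(6 - 1))*(10 - l(0, -5)))*I = ((4*(6 - 1))*(10 - (-5 - 1*(-5))))*(-9) = ((4*5)*(10 - (-5 + 5)))*(-9) = (20*(10 - 1*0))*(-9) = (20*(10 + 0))*(-9) = (20*10)*(-9) = 200*(-9) = -1800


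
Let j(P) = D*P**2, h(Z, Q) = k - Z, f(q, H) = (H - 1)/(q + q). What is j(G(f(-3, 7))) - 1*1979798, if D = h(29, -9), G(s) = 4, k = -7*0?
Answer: -1980262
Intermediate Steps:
k = 0
f(q, H) = (-1 + H)/(2*q) (f(q, H) = (-1 + H)/((2*q)) = (-1 + H)*(1/(2*q)) = (-1 + H)/(2*q))
h(Z, Q) = -Z (h(Z, Q) = 0 - Z = -Z)
D = -29 (D = -1*29 = -29)
j(P) = -29*P**2
j(G(f(-3, 7))) - 1*1979798 = -29*4**2 - 1*1979798 = -29*16 - 1979798 = -464 - 1979798 = -1980262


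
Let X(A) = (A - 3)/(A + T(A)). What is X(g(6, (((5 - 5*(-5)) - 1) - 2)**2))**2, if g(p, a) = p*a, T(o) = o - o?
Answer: 2122849/2125764 ≈ 0.99863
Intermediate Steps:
T(o) = 0
g(p, a) = a*p
X(A) = (-3 + A)/A (X(A) = (A - 3)/(A + 0) = (-3 + A)/A)
X(g(6, (((5 - 5*(-5)) - 1) - 2)**2))**2 = ((-3 + (((5 - 5*(-5)) - 1) - 2)**2*6)/(((((5 - 5*(-5)) - 1) - 2)**2*6)))**2 = ((-3 + (((5 + 25) - 1) - 2)**2*6)/(((((5 + 25) - 1) - 2)**2*6)))**2 = ((-3 + ((30 - 1) - 2)**2*6)/((((30 - 1) - 2)**2*6)))**2 = ((-3 + (29 - 2)**2*6)/(((29 - 2)**2*6)))**2 = ((-3 + 27**2*6)/((27**2*6)))**2 = ((-3 + 729*6)/((729*6)))**2 = ((-3 + 4374)/4374)**2 = ((1/4374)*4371)**2 = (1457/1458)**2 = 2122849/2125764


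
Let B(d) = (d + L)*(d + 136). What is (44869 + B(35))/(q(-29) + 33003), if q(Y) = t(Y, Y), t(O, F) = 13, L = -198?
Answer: 4249/8254 ≈ 0.51478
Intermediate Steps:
q(Y) = 13
B(d) = (-198 + d)*(136 + d) (B(d) = (d - 198)*(d + 136) = (-198 + d)*(136 + d))
(44869 + B(35))/(q(-29) + 33003) = (44869 + (-26928 + 35² - 62*35))/(13 + 33003) = (44869 + (-26928 + 1225 - 2170))/33016 = (44869 - 27873)*(1/33016) = 16996*(1/33016) = 4249/8254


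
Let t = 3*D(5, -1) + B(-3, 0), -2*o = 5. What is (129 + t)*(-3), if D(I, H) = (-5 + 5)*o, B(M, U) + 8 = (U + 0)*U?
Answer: -363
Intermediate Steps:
o = -5/2 (o = -½*5 = -5/2 ≈ -2.5000)
B(M, U) = -8 + U² (B(M, U) = -8 + (U + 0)*U = -8 + U*U = -8 + U²)
D(I, H) = 0 (D(I, H) = (-5 + 5)*(-5/2) = 0*(-5/2) = 0)
t = -8 (t = 3*0 + (-8 + 0²) = 0 + (-8 + 0) = 0 - 8 = -8)
(129 + t)*(-3) = (129 - 8)*(-3) = 121*(-3) = -363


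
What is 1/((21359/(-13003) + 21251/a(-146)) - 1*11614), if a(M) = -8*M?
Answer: -15187504/176136292015 ≈ -8.6226e-5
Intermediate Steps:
1/((21359/(-13003) + 21251/a(-146)) - 1*11614) = 1/((21359/(-13003) + 21251/((-8*(-146)))) - 1*11614) = 1/((21359*(-1/13003) + 21251/1168) - 11614) = 1/((-21359/13003 + 21251*(1/1168)) - 11614) = 1/((-21359/13003 + 21251/1168) - 11614) = 1/(251379441/15187504 - 11614) = 1/(-176136292015/15187504) = -15187504/176136292015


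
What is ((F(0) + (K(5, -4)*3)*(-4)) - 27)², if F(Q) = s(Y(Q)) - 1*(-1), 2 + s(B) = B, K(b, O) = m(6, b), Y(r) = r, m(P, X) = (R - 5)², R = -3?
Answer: 633616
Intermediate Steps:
m(P, X) = 64 (m(P, X) = (-3 - 5)² = (-8)² = 64)
K(b, O) = 64
s(B) = -2 + B
F(Q) = -1 + Q (F(Q) = (-2 + Q) - 1*(-1) = (-2 + Q) + 1 = -1 + Q)
((F(0) + (K(5, -4)*3)*(-4)) - 27)² = (((-1 + 0) + (64*3)*(-4)) - 27)² = ((-1 + 192*(-4)) - 27)² = ((-1 - 768) - 27)² = (-769 - 27)² = (-796)² = 633616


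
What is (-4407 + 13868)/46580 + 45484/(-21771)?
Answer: -1912669289/1014093180 ≈ -1.8861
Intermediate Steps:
(-4407 + 13868)/46580 + 45484/(-21771) = 9461*(1/46580) + 45484*(-1/21771) = 9461/46580 - 45484/21771 = -1912669289/1014093180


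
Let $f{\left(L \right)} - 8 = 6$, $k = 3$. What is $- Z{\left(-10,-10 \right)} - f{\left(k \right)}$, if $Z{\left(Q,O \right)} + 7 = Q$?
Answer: $3$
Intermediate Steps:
$Z{\left(Q,O \right)} = -7 + Q$
$f{\left(L \right)} = 14$ ($f{\left(L \right)} = 8 + 6 = 14$)
$- Z{\left(-10,-10 \right)} - f{\left(k \right)} = - (-7 - 10) - 14 = \left(-1\right) \left(-17\right) - 14 = 17 - 14 = 3$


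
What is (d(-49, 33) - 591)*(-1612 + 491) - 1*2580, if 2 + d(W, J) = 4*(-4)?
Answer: 680109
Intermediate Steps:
d(W, J) = -18 (d(W, J) = -2 + 4*(-4) = -2 - 16 = -18)
(d(-49, 33) - 591)*(-1612 + 491) - 1*2580 = (-18 - 591)*(-1612 + 491) - 1*2580 = -609*(-1121) - 2580 = 682689 - 2580 = 680109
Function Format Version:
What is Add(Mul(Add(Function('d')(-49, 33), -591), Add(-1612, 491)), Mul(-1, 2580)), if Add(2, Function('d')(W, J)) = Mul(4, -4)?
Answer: 680109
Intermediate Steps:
Function('d')(W, J) = -18 (Function('d')(W, J) = Add(-2, Mul(4, -4)) = Add(-2, -16) = -18)
Add(Mul(Add(Function('d')(-49, 33), -591), Add(-1612, 491)), Mul(-1, 2580)) = Add(Mul(Add(-18, -591), Add(-1612, 491)), Mul(-1, 2580)) = Add(Mul(-609, -1121), -2580) = Add(682689, -2580) = 680109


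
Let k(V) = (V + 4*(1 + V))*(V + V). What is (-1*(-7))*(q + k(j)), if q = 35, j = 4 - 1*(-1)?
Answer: 2275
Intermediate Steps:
j = 5 (j = 4 + 1 = 5)
k(V) = 2*V*(4 + 5*V) (k(V) = (V + (4 + 4*V))*(2*V) = (4 + 5*V)*(2*V) = 2*V*(4 + 5*V))
(-1*(-7))*(q + k(j)) = (-1*(-7))*(35 + 2*5*(4 + 5*5)) = 7*(35 + 2*5*(4 + 25)) = 7*(35 + 2*5*29) = 7*(35 + 290) = 7*325 = 2275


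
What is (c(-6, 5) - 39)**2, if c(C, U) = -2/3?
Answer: 14161/9 ≈ 1573.4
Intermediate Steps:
c(C, U) = -2/3 (c(C, U) = -2*1/3 = -2/3)
(c(-6, 5) - 39)**2 = (-2/3 - 39)**2 = (-119/3)**2 = 14161/9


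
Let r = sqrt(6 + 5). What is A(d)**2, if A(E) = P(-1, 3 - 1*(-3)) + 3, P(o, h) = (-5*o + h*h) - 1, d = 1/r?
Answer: 1849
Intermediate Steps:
r = sqrt(11) ≈ 3.3166
d = sqrt(11)/11 (d = 1/(sqrt(11)) = sqrt(11)/11 ≈ 0.30151)
P(o, h) = -1 + h**2 - 5*o (P(o, h) = (-5*o + h**2) - 1 = (h**2 - 5*o) - 1 = -1 + h**2 - 5*o)
A(E) = 43 (A(E) = (-1 + (3 - 1*(-3))**2 - 5*(-1)) + 3 = (-1 + (3 + 3)**2 + 5) + 3 = (-1 + 6**2 + 5) + 3 = (-1 + 36 + 5) + 3 = 40 + 3 = 43)
A(d)**2 = 43**2 = 1849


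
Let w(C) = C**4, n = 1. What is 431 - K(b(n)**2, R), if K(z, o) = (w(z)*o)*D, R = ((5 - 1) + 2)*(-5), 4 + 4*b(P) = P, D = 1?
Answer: 14221423/32768 ≈ 434.00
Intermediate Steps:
b(P) = -1 + P/4
R = -30 (R = (4 + 2)*(-5) = 6*(-5) = -30)
K(z, o) = o*z**4 (K(z, o) = (z**4*o)*1 = (o*z**4)*1 = o*z**4)
431 - K(b(n)**2, R) = 431 - (-30)*((-1 + (1/4)*1)**2)**4 = 431 - (-30)*((-1 + 1/4)**2)**4 = 431 - (-30)*((-3/4)**2)**4 = 431 - (-30)*(9/16)**4 = 431 - (-30)*6561/65536 = 431 - 1*(-98415/32768) = 431 + 98415/32768 = 14221423/32768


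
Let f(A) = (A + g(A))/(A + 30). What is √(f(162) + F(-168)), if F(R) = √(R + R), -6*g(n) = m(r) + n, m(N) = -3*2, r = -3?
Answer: √(102 + 576*I*√21)/12 ≈ 3.0864 + 2.9695*I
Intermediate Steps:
m(N) = -6
g(n) = 1 - n/6 (g(n) = -(-6 + n)/6 = 1 - n/6)
f(A) = (1 + 5*A/6)/(30 + A) (f(A) = (A + (1 - A/6))/(A + 30) = (1 + 5*A/6)/(30 + A))
F(R) = √2*√R (F(R) = √(2*R) = √2*√R)
√(f(162) + F(-168)) = √((6 + 5*162)/(6*(30 + 162)) + √2*√(-168)) = √((⅙)*(6 + 810)/192 + √2*(2*I*√42)) = √((⅙)*(1/192)*816 + 4*I*√21) = √(17/24 + 4*I*√21)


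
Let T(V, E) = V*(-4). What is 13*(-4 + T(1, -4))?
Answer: -104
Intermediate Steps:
T(V, E) = -4*V
13*(-4 + T(1, -4)) = 13*(-4 - 4*1) = 13*(-4 - 4) = 13*(-8) = -104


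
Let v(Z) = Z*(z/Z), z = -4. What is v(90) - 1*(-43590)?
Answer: 43586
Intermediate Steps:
v(Z) = -4 (v(Z) = Z*(-4/Z) = -4)
v(90) - 1*(-43590) = -4 - 1*(-43590) = -4 + 43590 = 43586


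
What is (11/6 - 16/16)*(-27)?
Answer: -45/2 ≈ -22.500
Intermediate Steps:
(11/6 - 16/16)*(-27) = (11*(⅙) - 16*1/16)*(-27) = (11/6 - 1)*(-27) = (⅚)*(-27) = -45/2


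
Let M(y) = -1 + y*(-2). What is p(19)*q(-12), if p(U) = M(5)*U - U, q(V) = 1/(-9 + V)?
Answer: 76/7 ≈ 10.857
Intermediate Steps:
M(y) = -1 - 2*y
p(U) = -12*U (p(U) = (-1 - 2*5)*U - U = (-1 - 10)*U - U = -11*U - U = -12*U)
p(19)*q(-12) = (-12*19)/(-9 - 12) = -228/(-21) = -228*(-1/21) = 76/7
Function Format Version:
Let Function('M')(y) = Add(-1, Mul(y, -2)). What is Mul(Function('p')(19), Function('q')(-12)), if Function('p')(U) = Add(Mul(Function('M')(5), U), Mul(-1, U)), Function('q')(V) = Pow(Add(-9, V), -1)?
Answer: Rational(76, 7) ≈ 10.857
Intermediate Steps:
Function('M')(y) = Add(-1, Mul(-2, y))
Function('p')(U) = Mul(-12, U) (Function('p')(U) = Add(Mul(Add(-1, Mul(-2, 5)), U), Mul(-1, U)) = Add(Mul(Add(-1, -10), U), Mul(-1, U)) = Add(Mul(-11, U), Mul(-1, U)) = Mul(-12, U))
Mul(Function('p')(19), Function('q')(-12)) = Mul(Mul(-12, 19), Pow(Add(-9, -12), -1)) = Mul(-228, Pow(-21, -1)) = Mul(-228, Rational(-1, 21)) = Rational(76, 7)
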